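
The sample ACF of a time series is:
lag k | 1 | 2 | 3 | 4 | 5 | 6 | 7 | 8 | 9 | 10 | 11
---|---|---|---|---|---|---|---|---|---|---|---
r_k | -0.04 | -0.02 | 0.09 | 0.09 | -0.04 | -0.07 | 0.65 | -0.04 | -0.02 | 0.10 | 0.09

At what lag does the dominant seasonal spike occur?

The largest autocorrelation is r_7 = 0.65; the remaining lags stay at or below 0.10.
The dominant spike at lag 7 indicates a seasonal period of 7.

7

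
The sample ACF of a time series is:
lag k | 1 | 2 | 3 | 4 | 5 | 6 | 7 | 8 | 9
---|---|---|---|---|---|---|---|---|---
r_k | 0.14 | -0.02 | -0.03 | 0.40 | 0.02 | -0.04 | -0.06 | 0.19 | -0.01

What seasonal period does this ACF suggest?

The largest autocorrelation is r_4 = 0.40, with a weaker echo at lag 8 (0.19); the remaining lags stay at or below 0.14.
The dominant spike at lag 4 indicates a seasonal period of 4.

4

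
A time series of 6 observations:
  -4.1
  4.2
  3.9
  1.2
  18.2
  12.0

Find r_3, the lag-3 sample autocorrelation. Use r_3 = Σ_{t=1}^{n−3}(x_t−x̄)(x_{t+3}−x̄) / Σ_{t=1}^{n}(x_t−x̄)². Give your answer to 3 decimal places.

0.044

Mean x̄ = (-4.1 + 4.2 + 3.9 + 1.2 + 18.2 + 12.0)/6 = 5.9000
Σ(x_t−x̄)(x_{t+3}−x̄) = (47.0000) + (-20.9100) + (-12.2000) = 13.8900
Denominator Σ(x_t−x̄)² = 317.4800
r_3 = 13.8900 / 317.4800 = 0.044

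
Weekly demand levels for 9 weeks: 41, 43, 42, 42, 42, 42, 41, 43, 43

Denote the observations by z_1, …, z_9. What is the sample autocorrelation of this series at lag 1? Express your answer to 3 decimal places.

-0.230

Mean z̄ = (41 + 43 + 42 + 42 + 42 + 42 + 41 + 43 + 43)/9 = 42.1111
Numerator Σ_{t=1}^{8}(z_t−z̄)(z_{t+1}−z̄) = -1.1235
Denominator Σ(z_t−z̄)² = 4.8889
r_1 = -1.1235 / 4.8889 = -0.230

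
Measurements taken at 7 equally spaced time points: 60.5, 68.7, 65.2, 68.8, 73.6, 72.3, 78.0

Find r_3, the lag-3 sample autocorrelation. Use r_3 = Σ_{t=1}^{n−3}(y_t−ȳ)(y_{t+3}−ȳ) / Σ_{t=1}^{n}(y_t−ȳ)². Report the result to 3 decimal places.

Mean ȳ = (60.5 + 68.7 + 65.2 + 68.8 + 73.6 + 72.3 + 78.0)/7 = 69.5857
Deviations from mean: -9.0857, -0.8857, -4.3857, -0.7857, 4.0143, 2.7143, 8.4143
Σ(y_t−ȳ)(y_{t+3}−ȳ) = (7.1388) + (-3.5555) + (-11.9041) + (-6.6112) = -14.9320
Denominator Σ(y_t−ȳ)² = 197.4686
r_3 = -14.9320 / 197.4686 = -0.076

-0.076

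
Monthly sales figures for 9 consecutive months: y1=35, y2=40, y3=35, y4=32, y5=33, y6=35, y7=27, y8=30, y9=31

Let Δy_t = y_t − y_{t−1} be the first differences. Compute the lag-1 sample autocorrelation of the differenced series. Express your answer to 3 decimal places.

-0.392

First differences Δy: 5, -5, -3, 1, 2, -8, 3, 1
Mean of differences = -0.5000
Numerator Σ(Δy_t−Δȳ)(Δy_{t+1}−Δȳ) = -53.2500
Denominator Σ(Δy_t−Δȳ)² = 136.0000
r_1(Δy) = -53.2500 / 136.0000 = -0.392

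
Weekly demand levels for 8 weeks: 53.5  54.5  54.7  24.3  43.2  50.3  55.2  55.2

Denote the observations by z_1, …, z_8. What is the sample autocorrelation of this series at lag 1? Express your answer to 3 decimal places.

0.119

Mean z̄ = (53.5 + 54.5 + 54.7 + 24.3 + 43.2 + 50.3 + 55.2 + 55.2)/8 = 48.8625
Deviations from mean: 4.6375, 5.6375, 5.8375, -24.5625, -5.6625, 1.4375, 6.3375, 6.3375
Σ(z_t−z̄)(z_{t+1}−z̄) = (26.1439) + (32.9089) + (-143.3836) + (139.0852) + (-8.1398) + (9.1102) + (40.1639) = 95.8886
Denominator Σ(z_t−z̄)² = 805.1388
r_1 = 95.8886 / 805.1388 = 0.119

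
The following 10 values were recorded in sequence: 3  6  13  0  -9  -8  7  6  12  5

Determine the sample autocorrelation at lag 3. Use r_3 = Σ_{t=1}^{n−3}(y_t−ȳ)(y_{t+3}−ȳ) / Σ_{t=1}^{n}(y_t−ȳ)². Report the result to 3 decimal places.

Mean ȳ = (3 + 6 + 13 + 0 − 9 − 8 + 7 + 6 + 12 + 5)/10 = 3.5000
Σ(y_t−ȳ)(y_{t+3}−ȳ) = (1.7500) + (-31.2500) + (-109.2500) + (-12.2500) + (-31.2500) + (-97.7500) + (5.2500) = -274.7500
Denominator Σ(y_t−ȳ)² = 490.5000
r_3 = -274.7500 / 490.5000 = -0.560

-0.560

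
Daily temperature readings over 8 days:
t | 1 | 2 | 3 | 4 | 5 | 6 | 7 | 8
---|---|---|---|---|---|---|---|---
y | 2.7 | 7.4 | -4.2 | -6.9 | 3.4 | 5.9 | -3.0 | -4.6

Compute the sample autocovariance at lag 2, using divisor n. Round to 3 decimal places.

Mean ȳ = (2.7 + 7.4 − 4.2 − 6.9 + 3.4 + 5.9 − 3.0 − 4.6)/8 = 0.0875
Σ_{t=1}^{6}(y_t−ȳ)(y_{t+2}−ȳ) = -154.5878
γ_2 = -154.5878 / 8 = -19.323

-19.323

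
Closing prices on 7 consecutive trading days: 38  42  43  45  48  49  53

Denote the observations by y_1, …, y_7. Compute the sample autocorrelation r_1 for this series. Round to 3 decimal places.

0.467

Mean ȳ = (38 + 42 + 43 + 45 + 48 + 49 + 53)/7 = 45.4286
Deviations from mean: -7.4286, -3.4286, -2.4286, -0.4286, 2.5714, 3.5714, 7.5714
Numerator Σ_{t=1}^{6}(y_t−ȳ)(y_{t+1}−ȳ) = 69.9592
Denominator Σ(y_t−ȳ)² = 149.7143
r_1 = 69.9592 / 149.7143 = 0.467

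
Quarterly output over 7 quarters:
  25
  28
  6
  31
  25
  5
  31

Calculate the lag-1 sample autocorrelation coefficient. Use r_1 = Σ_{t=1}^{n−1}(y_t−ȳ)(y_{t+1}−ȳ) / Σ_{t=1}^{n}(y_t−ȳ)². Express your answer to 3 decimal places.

Mean ȳ = (25 + 28 + 6 + 31 + 25 + 5 + 31)/7 = 21.5714
Numerator Σ_{t=1}^{6}(y_t−ȳ)(y_{t+1}−ȳ) = -405.6122
Denominator Σ(y_t−ȳ)² = 759.7143
r_1 = -405.6122 / 759.7143 = -0.534

-0.534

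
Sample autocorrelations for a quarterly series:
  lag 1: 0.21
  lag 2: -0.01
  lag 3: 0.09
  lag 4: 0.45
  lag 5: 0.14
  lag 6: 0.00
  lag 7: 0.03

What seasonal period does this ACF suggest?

4

The largest autocorrelation is r_4 = 0.45; the remaining lags stay at or below 0.21.
The dominant spike at lag 4 indicates a seasonal period of 4.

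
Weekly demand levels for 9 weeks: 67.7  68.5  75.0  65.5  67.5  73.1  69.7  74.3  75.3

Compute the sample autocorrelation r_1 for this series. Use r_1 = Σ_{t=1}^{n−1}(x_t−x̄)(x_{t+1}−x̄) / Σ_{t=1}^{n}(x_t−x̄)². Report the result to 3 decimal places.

-0.051

Mean x̄ = (67.7 + 68.5 + 75.0 + 65.5 + 67.5 + 73.1 + 69.7 + 74.3 + 75.3)/9 = 70.7333
Numerator Σ_{t=1}^{8}(x_t−x̄)(x_{t+1}−x̄) = -5.6578
Denominator Σ(x_t−x̄)² = 110.4800
r_1 = -5.6578 / 110.4800 = -0.051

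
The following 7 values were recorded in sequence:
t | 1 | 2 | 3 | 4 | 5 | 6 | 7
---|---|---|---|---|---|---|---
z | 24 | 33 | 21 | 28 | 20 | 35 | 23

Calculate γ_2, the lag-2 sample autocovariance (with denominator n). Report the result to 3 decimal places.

Mean z̄ = (24 + 33 + 21 + 28 + 20 + 35 + 23)/7 = 26.2857
Deviations: -2.2857, 6.7143, -5.2857, 1.7143, -6.2857, 8.7143, -3.2857
Σ_{t=1}^{5}(z_t−z̄)(z_{t+2}−z̄) = 92.4082
γ_2 = 92.4082 / 7 = 13.201

13.201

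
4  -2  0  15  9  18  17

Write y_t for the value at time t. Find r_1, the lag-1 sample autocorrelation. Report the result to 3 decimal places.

Mean ȳ = (4 − 2 + 0 + 15 + 9 + 18 + 17)/7 = 8.7143
Deviations from mean: -4.7143, -10.7143, -8.7143, 6.2857, 0.2857, 9.2857, 8.2857
Numerator Σ_{t=1}^{6}(y_t−ȳ)(y_{t+1}−ȳ) = 170.4898
Denominator Σ(y_t−ȳ)² = 407.4286
r_1 = 170.4898 / 407.4286 = 0.418

0.418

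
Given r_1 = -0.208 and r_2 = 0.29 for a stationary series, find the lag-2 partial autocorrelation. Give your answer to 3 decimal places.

φ_{22} = (r_2 − r_1²) / (1 − r_1²)
r_1² = (-0.208)² = 0.043264
Numerator = 0.29 − 0.0433 = 0.2467; denominator = 1 − 0.0433 = 0.9567
φ_{22} = 0.2467 / 0.9567 = 0.258

0.258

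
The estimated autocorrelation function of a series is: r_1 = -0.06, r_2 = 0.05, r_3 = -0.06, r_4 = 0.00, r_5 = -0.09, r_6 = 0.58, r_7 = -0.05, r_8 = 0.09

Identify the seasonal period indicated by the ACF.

The largest autocorrelation is r_6 = 0.58; the remaining lags stay at or below 0.09.
The dominant spike at lag 6 indicates a seasonal period of 6.

6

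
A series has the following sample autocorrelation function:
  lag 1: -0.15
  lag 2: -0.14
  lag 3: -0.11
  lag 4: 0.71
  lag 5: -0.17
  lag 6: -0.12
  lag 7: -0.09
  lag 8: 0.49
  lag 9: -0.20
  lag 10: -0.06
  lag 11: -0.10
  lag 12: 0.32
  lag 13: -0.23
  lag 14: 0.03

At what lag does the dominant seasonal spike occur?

The largest autocorrelation is r_4 = 0.71, with weaker echoes at lags 8 (0.49) and 12 (0.32); the remaining lags stay at or below 0.03.
The dominant spike at lag 4 indicates a seasonal period of 4.

4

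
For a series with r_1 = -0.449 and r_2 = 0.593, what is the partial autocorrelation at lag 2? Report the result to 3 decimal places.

φ_{22} = (r_2 − r_1²) / (1 − r_1²)
r_1² = (-0.449)² = 0.201601
Numerator = 0.593 − 0.2016 = 0.3914; denominator = 1 − 0.2016 = 0.7984
φ_{22} = 0.3914 / 0.7984 = 0.490

0.490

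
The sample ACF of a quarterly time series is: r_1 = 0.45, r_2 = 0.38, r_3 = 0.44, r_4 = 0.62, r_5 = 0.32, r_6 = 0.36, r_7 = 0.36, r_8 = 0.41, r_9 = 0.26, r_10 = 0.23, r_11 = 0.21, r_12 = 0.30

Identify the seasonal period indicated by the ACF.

The largest autocorrelation is r_4 = 0.62; the remaining lags stay at or below 0.45. The elevated value at lag 1 (0.45), dropping to 0.38 at lag 2, reflects decaying short-term dependence rather than seasonality.
The dominant spike at lag 4 indicates a seasonal period of 4.

4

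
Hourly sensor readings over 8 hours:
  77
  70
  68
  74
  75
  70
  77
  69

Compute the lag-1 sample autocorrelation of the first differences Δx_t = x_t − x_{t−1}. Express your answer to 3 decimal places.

First differences Δx: -7, -2, 6, 1, -5, 7, -8
Mean of differences = -1.1429
Numerator Σ(Δx_t−Δx̄)(Δx_{t+1}−Δx̄) = -81.3061
Denominator Σ(Δx_t−Δx̄)² = 218.8571
r_1(Δx) = -81.3061 / 218.8571 = -0.372

-0.372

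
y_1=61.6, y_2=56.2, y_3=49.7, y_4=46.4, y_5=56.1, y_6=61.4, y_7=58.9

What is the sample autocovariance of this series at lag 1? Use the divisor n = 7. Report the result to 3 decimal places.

10.435

Mean ȳ = (61.6 + 56.2 + 49.7 + 46.4 + 56.1 + 61.4 + 58.9)/7 = 55.7571
Deviations: 5.8429, 0.4429, -6.0571, -9.3571, 0.3429, 5.6429, 3.1429
Σ_{t=1}^{6}(y_t−ȳ)(y_{t+1}−ȳ) = 73.0439
γ_1 = 73.0439 / 7 = 10.435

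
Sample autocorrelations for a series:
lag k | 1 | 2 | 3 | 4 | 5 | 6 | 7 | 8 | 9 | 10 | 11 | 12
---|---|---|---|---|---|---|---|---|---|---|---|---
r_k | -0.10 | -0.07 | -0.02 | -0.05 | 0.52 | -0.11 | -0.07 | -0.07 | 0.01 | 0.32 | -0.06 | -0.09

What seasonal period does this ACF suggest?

The largest autocorrelation is r_5 = 0.52, with a weaker echo at lag 10 (0.32); the remaining lags stay at or below 0.01.
The dominant spike at lag 5 indicates a seasonal period of 5.

5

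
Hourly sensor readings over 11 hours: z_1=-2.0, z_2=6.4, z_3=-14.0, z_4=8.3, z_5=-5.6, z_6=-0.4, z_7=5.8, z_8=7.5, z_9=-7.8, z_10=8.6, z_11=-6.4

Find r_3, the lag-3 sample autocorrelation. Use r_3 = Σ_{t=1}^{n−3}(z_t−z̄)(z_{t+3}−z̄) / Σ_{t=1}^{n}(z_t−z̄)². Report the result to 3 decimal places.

Mean z̄ = (-2.0 + 6.4 − 14.0 + 8.3 − 5.6 − 0.4 + 5.8 + 7.5 − 7.8 + 8.6 − 6.4)/11 = 0.0364
Numerator Σ_{t=1}^{8}(z_t−z̄)(z_{t+3}−z̄) = -36.2712
Denominator Σ(z_t−z̄)² = 607.0055
r_3 = -36.2712 / 607.0055 = -0.060

-0.060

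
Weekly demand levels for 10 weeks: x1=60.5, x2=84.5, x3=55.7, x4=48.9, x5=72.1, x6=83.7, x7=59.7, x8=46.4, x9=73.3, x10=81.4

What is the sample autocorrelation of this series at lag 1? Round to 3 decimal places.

Mean x̄ = (60.5 + 84.5 + 55.7 + 48.9 + 72.1 + 83.7 + 59.7 + 46.4 + 73.3 + 81.4)/10 = 66.6200
Numerator Σ_{t=1}^{9}(x_t−x̄)(x_{t+1}−x̄) = -129.2904
Denominator Σ(x_t−x̄)² = 1831.9560
r_1 = -129.2904 / 1831.9560 = -0.071

-0.071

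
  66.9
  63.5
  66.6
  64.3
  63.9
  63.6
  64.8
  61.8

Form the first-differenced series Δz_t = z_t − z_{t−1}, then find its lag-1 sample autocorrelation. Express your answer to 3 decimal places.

-0.603

First differences Δz: -3.4, 3.1, -2.3, -0.4, -0.3, 1.2, -3.0
Mean of differences = -0.7286
Numerator Σ(Δz_t−Δz̄)(Δz_{t+1}−Δz̄) = -20.1737
Denominator Σ(Δz_t−Δz̄)² = 33.4343
r_1(Δz) = -20.1737 / 33.4343 = -0.603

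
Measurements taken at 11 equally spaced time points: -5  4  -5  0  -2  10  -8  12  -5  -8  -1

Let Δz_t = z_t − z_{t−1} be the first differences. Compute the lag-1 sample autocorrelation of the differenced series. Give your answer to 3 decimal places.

-0.741

First differences Δz: 9, -9, 5, -2, 12, -18, 20, -17, -3, 7
Mean of differences = 0.4000
Numerator Σ(Δz_t−Δz̄)(Δz_{t+1}−Δz̄) = -1041.3600
Denominator Σ(Δz_t−Δz̄)² = 1404.4000
r_1(Δz) = -1041.3600 / 1404.4000 = -0.741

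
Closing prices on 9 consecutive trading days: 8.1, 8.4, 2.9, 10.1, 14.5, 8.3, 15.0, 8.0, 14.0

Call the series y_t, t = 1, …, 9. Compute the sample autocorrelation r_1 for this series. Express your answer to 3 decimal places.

-0.162

Mean ȳ = (8.1 + 8.4 + 2.9 + 10.1 + 14.5 + 8.3 + 15.0 + 8.0 + 14.0)/9 = 9.9222
Numerator Σ_{t=1}^{8}(y_t−ȳ)(y_{t+1}−ȳ) = -20.2338
Denominator Σ(y_t−ȳ)² = 124.6756
r_1 = -20.2338 / 124.6756 = -0.162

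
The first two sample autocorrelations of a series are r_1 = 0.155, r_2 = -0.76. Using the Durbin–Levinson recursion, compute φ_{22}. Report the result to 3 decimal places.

-0.803

φ_{22} = (r_2 − r_1²) / (1 − r_1²)
r_1² = (0.155)² = 0.024025
Numerator = -0.76 − 0.0240 = -0.7840; denominator = 1 − 0.0240 = 0.9760
φ_{22} = -0.7840 / 0.9760 = -0.803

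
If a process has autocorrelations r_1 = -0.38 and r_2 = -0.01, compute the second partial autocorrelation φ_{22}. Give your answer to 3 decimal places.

φ_{22} = (r_2 − r_1²) / (1 − r_1²)
r_1² = (-0.38)² = 0.1444
Numerator = -0.01 − 0.1444 = -0.1544; denominator = 1 − 0.1444 = 0.8556
φ_{22} = -0.1544 / 0.8556 = -0.180

-0.180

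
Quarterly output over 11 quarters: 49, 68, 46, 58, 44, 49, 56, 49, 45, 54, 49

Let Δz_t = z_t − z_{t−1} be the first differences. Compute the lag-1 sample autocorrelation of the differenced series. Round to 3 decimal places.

-0.690

First differences Δz: 19, -22, 12, -14, 5, 7, -7, -4, 9, -5
Mean of differences = 0.0000
Numerator Σ(Δz_t−Δz̄)(Δz_{t+1}−Δz̄) = -987.0000
Denominator Σ(Δz_t−Δz̄)² = 1430.0000
r_1(Δz) = -987.0000 / 1430.0000 = -0.690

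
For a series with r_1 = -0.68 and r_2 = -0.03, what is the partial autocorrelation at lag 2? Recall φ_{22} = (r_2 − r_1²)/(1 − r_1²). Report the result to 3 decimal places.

φ_{22} = (r_2 − r_1²) / (1 − r_1²)
r_1² = (-0.68)² = 0.4624
Numerator = -0.03 − 0.4624 = -0.4924; denominator = 1 − 0.4624 = 0.5376
φ_{22} = -0.4924 / 0.5376 = -0.916

-0.916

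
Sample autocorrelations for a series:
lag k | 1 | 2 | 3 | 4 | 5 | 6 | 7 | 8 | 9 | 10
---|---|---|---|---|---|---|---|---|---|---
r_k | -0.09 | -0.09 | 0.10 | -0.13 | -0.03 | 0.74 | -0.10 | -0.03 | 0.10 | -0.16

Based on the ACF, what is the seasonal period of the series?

6

The largest autocorrelation is r_6 = 0.74; the remaining lags stay at or below 0.10.
The dominant spike at lag 6 indicates a seasonal period of 6.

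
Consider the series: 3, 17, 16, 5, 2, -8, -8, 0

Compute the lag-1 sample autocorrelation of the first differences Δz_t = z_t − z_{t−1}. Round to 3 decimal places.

First differences Δz: 14, -1, -11, -3, -10, 0, 8
Mean of differences = -0.4286
Numerator Σ(Δz_t−Δz̄)(Δz_{t+1}−Δz̄) = 49.1020
Denominator Σ(Δz_t−Δz̄)² = 489.7143
r_1(Δz) = 49.1020 / 489.7143 = 0.100

0.100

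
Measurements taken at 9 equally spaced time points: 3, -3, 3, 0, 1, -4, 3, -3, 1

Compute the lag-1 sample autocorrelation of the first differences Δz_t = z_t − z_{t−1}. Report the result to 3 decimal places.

First differences Δz: -6, 6, -3, 1, -5, 7, -6, 4
Mean of differences = -0.2500
Numerator Σ(Δz_t−Δz̄)(Δz_{t+1}−Δz̄) = -163.0625
Denominator Σ(Δz_t−Δz̄)² = 207.5000
r_1(Δz) = -163.0625 / 207.5000 = -0.786

-0.786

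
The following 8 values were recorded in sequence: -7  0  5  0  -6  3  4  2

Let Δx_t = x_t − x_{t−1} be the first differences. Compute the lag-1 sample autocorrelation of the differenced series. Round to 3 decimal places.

-0.066

First differences Δx: 7, 5, -5, -6, 9, 1, -2
Mean of differences = 1.2857
Numerator Σ(Δx_t−Δx̄)(Δx_{t+1}−Δx̄) = -13.7959
Denominator Σ(Δx_t−Δx̄)² = 209.4286
r_1(Δx) = -13.7959 / 209.4286 = -0.066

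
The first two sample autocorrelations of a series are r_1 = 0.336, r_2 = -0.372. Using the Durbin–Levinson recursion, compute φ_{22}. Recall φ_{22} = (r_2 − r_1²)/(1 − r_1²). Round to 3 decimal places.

-0.547

φ_{22} = (r_2 − r_1²) / (1 − r_1²)
r_1² = (0.336)² = 0.112896
Numerator = -0.372 − 0.1129 = -0.4849; denominator = 1 − 0.1129 = 0.8871
φ_{22} = -0.4849 / 0.8871 = -0.547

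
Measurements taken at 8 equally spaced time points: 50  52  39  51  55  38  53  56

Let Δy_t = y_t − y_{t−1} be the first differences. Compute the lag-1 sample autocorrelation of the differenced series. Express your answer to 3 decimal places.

First differences Δy: 2, -13, 12, 4, -17, 15, 3
Mean of differences = 0.8571
Numerator Σ(Δy_t−Δȳ)(Δy_{t+1}−Δȳ) = -413.5918
Denominator Σ(Δy_t−Δȳ)² = 850.8571
r_1(Δy) = -413.5918 / 850.8571 = -0.486

-0.486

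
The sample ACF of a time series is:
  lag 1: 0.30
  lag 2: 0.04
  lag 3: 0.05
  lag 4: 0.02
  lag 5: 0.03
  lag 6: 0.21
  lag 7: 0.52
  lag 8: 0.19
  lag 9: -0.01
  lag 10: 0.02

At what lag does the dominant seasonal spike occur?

The largest autocorrelation is r_7 = 0.52; the remaining lags stay at or below 0.30. The elevated value at lag 1 (0.30), dropping to 0.04 at lag 2, reflects decaying short-term dependence rather than seasonality.
The dominant spike at lag 7 indicates a seasonal period of 7.

7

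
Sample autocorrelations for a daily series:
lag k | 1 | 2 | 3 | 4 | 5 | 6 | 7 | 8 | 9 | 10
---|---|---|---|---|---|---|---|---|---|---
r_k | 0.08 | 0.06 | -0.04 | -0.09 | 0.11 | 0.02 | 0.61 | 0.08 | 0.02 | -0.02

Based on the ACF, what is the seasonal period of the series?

The largest autocorrelation is r_7 = 0.61; the remaining lags stay at or below 0.11.
The dominant spike at lag 7 indicates a seasonal period of 7.

7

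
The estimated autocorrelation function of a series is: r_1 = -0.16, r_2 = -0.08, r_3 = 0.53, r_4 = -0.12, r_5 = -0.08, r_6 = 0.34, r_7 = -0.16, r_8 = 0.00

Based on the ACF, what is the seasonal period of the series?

The largest autocorrelation is r_3 = 0.53, with a weaker echo at lag 6 (0.34); the remaining lags stay at or below 0.00.
The dominant spike at lag 3 indicates a seasonal period of 3.

3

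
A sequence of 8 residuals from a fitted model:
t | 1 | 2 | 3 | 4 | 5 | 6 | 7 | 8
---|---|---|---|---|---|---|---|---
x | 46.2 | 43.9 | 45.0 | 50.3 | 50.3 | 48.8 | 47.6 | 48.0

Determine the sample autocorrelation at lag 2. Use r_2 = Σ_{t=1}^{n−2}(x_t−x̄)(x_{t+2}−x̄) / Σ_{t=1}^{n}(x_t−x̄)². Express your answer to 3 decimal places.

Mean x̄ = (46.2 + 43.9 + 45.0 + 50.3 + 50.3 + 48.8 + 47.6 + 48.0)/8 = 47.5125
Σ(x_t−x̄)(x_{t+2}−x̄) = (3.2977) + (-10.0698) + (-7.0036) + (3.5889) + (0.2439) + (0.6277) = -9.3153
Denominator Σ(x_t−x̄)² = 38.5288
r_2 = -9.3153 / 38.5288 = -0.242

-0.242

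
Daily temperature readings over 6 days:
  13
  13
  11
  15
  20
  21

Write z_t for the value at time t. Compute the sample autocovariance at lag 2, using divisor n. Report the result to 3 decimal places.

-1.750

Mean z̄ = (13 + 13 + 11 + 15 + 20 + 21)/6 = 15.5000
Σ_{t=1}^{4}(z_t−z̄)(z_{t+2}−z̄) = -10.5000
γ_2 = -10.5000 / 6 = -1.750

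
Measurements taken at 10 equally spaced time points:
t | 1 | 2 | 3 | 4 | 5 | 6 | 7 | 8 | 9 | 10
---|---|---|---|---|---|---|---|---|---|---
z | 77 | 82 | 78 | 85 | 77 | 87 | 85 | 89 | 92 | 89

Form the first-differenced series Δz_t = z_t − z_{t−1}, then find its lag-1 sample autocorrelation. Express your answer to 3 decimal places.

First differences Δz: 5, -4, 7, -8, 10, -2, 4, 3, -3
Mean of differences = 1.3333
Numerator Σ(Δz_t−Δz̄)(Δz_{t+1}−Δz̄) = -224.1111
Denominator Σ(Δz_t−Δz̄)² = 276.0000
r_1(Δz) = -224.1111 / 276.0000 = -0.812

-0.812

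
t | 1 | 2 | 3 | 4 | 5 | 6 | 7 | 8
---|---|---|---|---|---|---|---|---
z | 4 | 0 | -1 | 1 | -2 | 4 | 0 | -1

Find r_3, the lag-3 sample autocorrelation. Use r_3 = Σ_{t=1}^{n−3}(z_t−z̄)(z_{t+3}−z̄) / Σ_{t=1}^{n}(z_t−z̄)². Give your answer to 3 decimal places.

0.041

Mean z̄ = (4 + 0 − 1 + 1 − 2 + 4 + 0 − 1)/8 = 0.6250
Deviations from mean: 3.3750, -0.6250, -1.6250, 0.3750, -2.6250, 3.3750, -0.6250, -1.6250
Σ(z_t−z̄)(z_{t+3}−z̄) = (1.2656) + (1.6406) + (-5.4844) + (-0.2344) + (4.2656) = 1.4531
Denominator Σ(z_t−z̄)² = 35.8750
r_3 = 1.4531 / 35.8750 = 0.041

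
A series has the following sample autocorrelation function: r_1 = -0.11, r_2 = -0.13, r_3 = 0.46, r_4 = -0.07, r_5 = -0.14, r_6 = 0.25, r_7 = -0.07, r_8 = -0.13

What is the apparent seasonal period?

3

The largest autocorrelation is r_3 = 0.46, with a weaker echo at lag 6 (0.25); the remaining lags stay at or below -0.07.
The dominant spike at lag 3 indicates a seasonal period of 3.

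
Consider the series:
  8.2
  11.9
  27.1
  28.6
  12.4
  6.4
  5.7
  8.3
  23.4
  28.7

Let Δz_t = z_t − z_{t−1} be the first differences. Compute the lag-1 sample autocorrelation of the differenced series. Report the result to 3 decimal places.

0.318

First differences Δz: 3.7, 15.2, 1.5, -16.2, -6.0, -0.7, 2.6, 15.1, 5.3
Mean of differences = 2.2778
Numerator Σ(Δz_t−Δz̄)(Δz_{t+1}−Δz̄) = 242.2273
Denominator Σ(Δz_t−Δz̄)² = 762.0756
r_1(Δz) = 242.2273 / 762.0756 = 0.318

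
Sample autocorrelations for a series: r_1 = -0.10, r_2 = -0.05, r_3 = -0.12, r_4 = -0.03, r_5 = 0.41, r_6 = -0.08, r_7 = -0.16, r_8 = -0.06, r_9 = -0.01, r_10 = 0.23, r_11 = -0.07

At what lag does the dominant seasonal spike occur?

5

The largest autocorrelation is r_5 = 0.41, with a weaker echo at lag 10 (0.23); the remaining lags stay at or below -0.01.
The dominant spike at lag 5 indicates a seasonal period of 5.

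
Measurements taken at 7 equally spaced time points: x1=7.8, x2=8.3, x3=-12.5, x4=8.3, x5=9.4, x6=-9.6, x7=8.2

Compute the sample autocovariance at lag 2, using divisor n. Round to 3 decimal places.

Mean x̄ = (7.8 + 8.3 − 12.5 + 8.3 + 9.4 − 9.6 + 8.2)/7 = 2.8429
Deviations: 4.9571, 5.4571, -15.3429, 5.4571, 6.5571, -12.4429, 5.3571
Σ_{t=1}^{5}(x_t−x̄)(x_{t+2}−x̄) = -179.6565
γ_2 = -179.6565 / 7 = -25.665

-25.665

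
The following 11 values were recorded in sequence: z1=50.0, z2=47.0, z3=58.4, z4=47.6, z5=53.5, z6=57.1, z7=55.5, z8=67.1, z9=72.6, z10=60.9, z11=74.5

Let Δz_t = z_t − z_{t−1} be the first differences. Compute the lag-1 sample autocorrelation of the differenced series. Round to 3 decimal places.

-0.579

First differences Δz: -3.0, 11.4, -10.8, 5.9, 3.6, -1.6, 11.6, 5.5, -11.7, 13.6
Mean of differences = 2.4500
Numerator Σ(Δz_t−Δz̄)(Δz_{t+1}−Δz̄) = -423.8475
Denominator Σ(Δz_t−Δz̄)² = 732.5650
r_1(Δz) = -423.8475 / 732.5650 = -0.579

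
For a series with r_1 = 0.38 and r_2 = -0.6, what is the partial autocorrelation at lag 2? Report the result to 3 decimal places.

-0.870

φ_{22} = (r_2 − r_1²) / (1 − r_1²)
r_1² = (0.38)² = 0.1444
Numerator = -0.6 − 0.1444 = -0.7444; denominator = 1 − 0.1444 = 0.8556
φ_{22} = -0.7444 / 0.8556 = -0.870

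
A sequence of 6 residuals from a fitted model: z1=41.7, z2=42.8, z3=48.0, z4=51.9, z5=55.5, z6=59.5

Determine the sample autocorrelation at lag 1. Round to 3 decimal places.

Mean z̄ = (41.7 + 42.8 + 48.0 + 51.9 + 55.5 + 59.5)/6 = 49.9000
Deviations from mean: -8.2000, -7.1000, -1.9000, 2.0000, 5.6000, 9.6000
Σ(z_t−z̄)(z_{t+1}−z̄) = (58.2200) + (13.4900) + (-3.8000) + (11.2000) + (53.7600) = 132.8700
Denominator Σ(z_t−z̄)² = 248.7800
r_1 = 132.8700 / 248.7800 = 0.534

0.534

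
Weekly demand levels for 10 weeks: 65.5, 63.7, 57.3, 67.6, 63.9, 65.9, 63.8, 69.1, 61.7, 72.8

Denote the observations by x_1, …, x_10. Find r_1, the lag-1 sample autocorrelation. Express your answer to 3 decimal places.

Mean x̄ = (65.5 + 63.7 + 57.3 + 67.6 + 63.9 + 65.9 + 63.8 + 69.1 + 61.7 + 72.8)/10 = 65.1300
Numerator Σ_{t=1}^{9}(x_t−x̄)(x_{t+1}−x̄) = -58.8869
Denominator Σ(x_t−x̄)² = 159.8210
r_1 = -58.8869 / 159.8210 = -0.368

-0.368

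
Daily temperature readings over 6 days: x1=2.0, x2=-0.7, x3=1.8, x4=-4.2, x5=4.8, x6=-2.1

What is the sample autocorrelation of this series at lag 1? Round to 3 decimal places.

Mean x̄ = (2.0 − 0.7 + 1.8 − 4.2 + 4.8 − 2.1)/6 = 0.2667
Deviations from mean: 1.7333, -0.9667, 1.5333, -4.4667, 4.5333, -2.3667
Σ(x_t−x̄)(x_{t+1}−x̄) = (-1.6756) + (-1.4822) + (-6.8489) + (-20.2489) + (-10.7289) = -40.9844
Denominator Σ(x_t−x̄)² = 52.3933
r_1 = -40.9844 / 52.3933 = -0.782

-0.782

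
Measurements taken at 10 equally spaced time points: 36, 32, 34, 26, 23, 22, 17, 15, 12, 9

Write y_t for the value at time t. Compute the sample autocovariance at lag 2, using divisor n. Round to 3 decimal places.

35.228

Mean ȳ = (36 + 32 + 34 + 26 + 23 + 22 + 17 + 15 + 12 + 9)/10 = 22.6000
Σ_{t=1}^{8}(y_t−ȳ)(y_{t+2}−ȳ) = 352.2800
γ_2 = 352.2800 / 10 = 35.228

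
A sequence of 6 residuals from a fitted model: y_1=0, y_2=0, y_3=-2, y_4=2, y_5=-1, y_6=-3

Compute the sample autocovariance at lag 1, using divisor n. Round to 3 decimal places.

Mean ȳ = (0 + 0 − 2 + 2 − 1 − 3)/6 = -0.6667
Deviations: 0.6667, 0.6667, -1.3333, 2.6667, -0.3333, -2.3333
Σ_{t=1}^{5}(y_t−ȳ)(y_{t+1}−ȳ) = -4.1111
γ_1 = -4.1111 / 6 = -0.685

-0.685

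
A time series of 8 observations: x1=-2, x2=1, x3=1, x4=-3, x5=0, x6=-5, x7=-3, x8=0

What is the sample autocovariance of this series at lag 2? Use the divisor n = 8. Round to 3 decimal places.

Mean x̄ = (-2 + 1 + 1 − 3 + 0 − 5 − 3 + 0)/8 = -1.3750
Deviations: -0.6250, 2.3750, 2.3750, -1.6250, 1.3750, -3.6250, -1.6250, 1.3750
Σ_{t=1}^{6}(x_t−x̄)(x_{t+2}−x̄) = -3.4063
γ_2 = -3.4063 / 8 = -0.426

-0.426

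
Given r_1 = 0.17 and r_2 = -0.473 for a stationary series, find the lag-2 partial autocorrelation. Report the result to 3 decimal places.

φ_{22} = (r_2 − r_1²) / (1 − r_1²)
r_1² = (0.17)² = 0.0289
Numerator = -0.473 − 0.0289 = -0.5019; denominator = 1 − 0.0289 = 0.9711
φ_{22} = -0.5019 / 0.9711 = -0.517

-0.517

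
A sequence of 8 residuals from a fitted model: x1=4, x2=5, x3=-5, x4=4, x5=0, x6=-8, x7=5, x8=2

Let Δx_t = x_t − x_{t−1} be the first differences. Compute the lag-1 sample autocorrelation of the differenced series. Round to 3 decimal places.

-0.562

First differences Δx: 1, -10, 9, -4, -8, 13, -3
Mean of differences = -0.2857
Numerator Σ(Δx_t−Δx̄)(Δx_{t+1}−Δx̄) = -247.0816
Denominator Σ(Δx_t−Δx̄)² = 439.4286
r_1(Δx) = -247.0816 / 439.4286 = -0.562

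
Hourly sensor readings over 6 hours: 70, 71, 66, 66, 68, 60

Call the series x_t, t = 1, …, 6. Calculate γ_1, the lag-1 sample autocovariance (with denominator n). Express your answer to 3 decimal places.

Mean x̄ = (70 + 71 + 66 + 66 + 68 + 60)/6 = 66.8333
Σ_{t=1}^{5}(x_t−x̄)(x_{t+1}−x̄) = 1.4722
γ_1 = 1.4722 / 6 = 0.245

0.245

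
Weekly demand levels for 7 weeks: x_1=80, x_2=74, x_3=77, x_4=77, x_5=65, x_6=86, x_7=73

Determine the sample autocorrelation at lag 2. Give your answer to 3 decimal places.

Mean x̄ = (80 + 74 + 77 + 77 + 65 + 86 + 73)/7 = 76.0000
Deviations from mean: 4.0000, -2.0000, 1.0000, 1.0000, -11.0000, 10.0000, -3.0000
Σ(x_t−x̄)(x_{t+2}−x̄) = (4.0000) + (-2.0000) + (-11.0000) + (10.0000) + (33.0000) = 34.0000
Denominator Σ(x_t−x̄)² = 252.0000
r_2 = 34.0000 / 252.0000 = 0.135

0.135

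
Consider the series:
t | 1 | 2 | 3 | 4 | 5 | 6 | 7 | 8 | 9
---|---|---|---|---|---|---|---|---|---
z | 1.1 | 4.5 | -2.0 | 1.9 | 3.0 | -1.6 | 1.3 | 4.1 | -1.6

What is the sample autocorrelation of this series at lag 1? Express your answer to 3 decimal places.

Mean z̄ = (1.1 + 4.5 − 2.0 + 1.9 + 3.0 − 1.6 + 1.3 + 4.1 − 1.6)/9 = 1.1889
Numerator Σ_{t=1}^{8}(z_t−z̄)(z_{t+1}−z̄) = -24.9890
Denominator Σ(z_t−z̄)² = 48.9689
r_1 = -24.9890 / 48.9689 = -0.510

-0.510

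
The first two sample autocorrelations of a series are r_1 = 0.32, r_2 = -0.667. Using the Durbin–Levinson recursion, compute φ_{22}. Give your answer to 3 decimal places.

φ_{22} = (r_2 − r_1²) / (1 − r_1²)
r_1² = (0.32)² = 0.1024
Numerator = -0.667 − 0.1024 = -0.7694; denominator = 1 − 0.1024 = 0.8976
φ_{22} = -0.7694 / 0.8976 = -0.857

-0.857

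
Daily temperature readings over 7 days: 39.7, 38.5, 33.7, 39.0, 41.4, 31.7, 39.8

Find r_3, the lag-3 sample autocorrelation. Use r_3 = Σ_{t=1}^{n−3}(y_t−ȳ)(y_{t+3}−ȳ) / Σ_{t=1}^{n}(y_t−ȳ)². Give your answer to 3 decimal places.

Mean ȳ = (39.7 + 38.5 + 33.7 + 39.0 + 41.4 + 31.7 + 39.8)/7 = 37.6857
Σ(y_t−ȳ)(y_{t+3}−ȳ) = (2.6473) + (3.0245) + (23.8573) + (2.7788) = 32.3080
Denominator Σ(y_t−ȳ)² = 76.4286
r_3 = 32.3080 / 76.4286 = 0.423

0.423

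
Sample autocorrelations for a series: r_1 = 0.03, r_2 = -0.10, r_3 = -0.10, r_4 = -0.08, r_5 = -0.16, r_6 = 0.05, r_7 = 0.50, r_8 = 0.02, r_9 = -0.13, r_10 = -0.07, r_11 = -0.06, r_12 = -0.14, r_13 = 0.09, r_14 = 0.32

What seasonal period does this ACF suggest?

7

The largest autocorrelation is r_7 = 0.50, with a weaker echo at lag 14 (0.32); the remaining lags stay at or below 0.09.
The dominant spike at lag 7 indicates a seasonal period of 7.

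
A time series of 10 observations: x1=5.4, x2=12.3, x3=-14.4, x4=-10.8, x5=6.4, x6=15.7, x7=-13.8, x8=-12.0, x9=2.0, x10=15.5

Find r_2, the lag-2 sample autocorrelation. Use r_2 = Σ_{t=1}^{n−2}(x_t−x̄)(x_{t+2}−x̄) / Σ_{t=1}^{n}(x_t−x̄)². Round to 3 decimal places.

-0.692

Mean x̄ = (5.4 + 12.3 − 14.4 − 10.8 + 6.4 + 15.7 − 13.8 − 12.0 + 2.0 + 15.5)/10 = 0.6300
Numerator Σ_{t=1}^{8}(x_t−x̄)(x_{t+2}−x̄) = -945.2268
Denominator Σ(x_t−x̄)² = 1366.6210
r_2 = -945.2268 / 1366.6210 = -0.692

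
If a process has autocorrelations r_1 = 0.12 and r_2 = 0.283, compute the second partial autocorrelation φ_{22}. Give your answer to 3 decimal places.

φ_{22} = (r_2 − r_1²) / (1 − r_1²)
r_1² = (0.12)² = 0.0144
Numerator = 0.283 − 0.0144 = 0.2686; denominator = 1 − 0.0144 = 0.9856
φ_{22} = 0.2686 / 0.9856 = 0.273

0.273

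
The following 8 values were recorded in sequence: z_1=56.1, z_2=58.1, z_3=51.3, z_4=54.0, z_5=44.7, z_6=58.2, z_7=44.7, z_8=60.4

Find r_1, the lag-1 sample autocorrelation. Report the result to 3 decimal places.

Mean z̄ = (56.1 + 58.1 + 51.3 + 54.0 + 44.7 + 58.2 + 44.7 + 60.4)/8 = 53.4375
Deviations from mean: 2.6625, 4.6625, -2.1375, 0.5625, -8.7375, 4.7625, -8.7375, 6.9625
Numerator Σ_{t=1}^{7}(z_t−z̄)(z_{t+1}−z̄) = -147.7289
Denominator Σ(z_t−z̄)² = 257.5588
r_1 = -147.7289 / 257.5588 = -0.574

-0.574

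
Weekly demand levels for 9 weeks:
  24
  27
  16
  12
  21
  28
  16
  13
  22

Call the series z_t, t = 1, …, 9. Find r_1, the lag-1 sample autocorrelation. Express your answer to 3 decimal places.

0.047

Mean z̄ = (24 + 27 + 16 + 12 + 21 + 28 + 16 + 13 + 22)/9 = 19.8889
Numerator Σ_{t=1}^{8}(z_t−z̄)(z_{t+1}−z̄) = 13.2099
Denominator Σ(z_t−z̄)² = 278.8889
r_1 = 13.2099 / 278.8889 = 0.047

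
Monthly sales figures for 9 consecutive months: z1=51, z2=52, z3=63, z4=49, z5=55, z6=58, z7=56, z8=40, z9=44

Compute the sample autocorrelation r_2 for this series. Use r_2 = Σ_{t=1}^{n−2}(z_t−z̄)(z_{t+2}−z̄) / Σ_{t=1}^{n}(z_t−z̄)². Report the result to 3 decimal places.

-0.220

Mean z̄ = (51 + 52 + 63 + 49 + 55 + 58 + 56 + 40 + 44)/9 = 52.0000
Numerator Σ_{t=1}^{7}(z_t−z̄)(z_{t+2}−z̄) = -88.0000
Denominator Σ(z_t−z̄)² = 400.0000
r_2 = -88.0000 / 400.0000 = -0.220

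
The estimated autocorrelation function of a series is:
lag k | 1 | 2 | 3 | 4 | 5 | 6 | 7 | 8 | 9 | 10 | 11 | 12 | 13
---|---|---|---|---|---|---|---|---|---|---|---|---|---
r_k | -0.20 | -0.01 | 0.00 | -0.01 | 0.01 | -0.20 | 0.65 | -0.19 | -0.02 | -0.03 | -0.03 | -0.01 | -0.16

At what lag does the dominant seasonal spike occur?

7

The largest autocorrelation is r_7 = 0.65; the remaining lags stay at or below 0.01.
The dominant spike at lag 7 indicates a seasonal period of 7.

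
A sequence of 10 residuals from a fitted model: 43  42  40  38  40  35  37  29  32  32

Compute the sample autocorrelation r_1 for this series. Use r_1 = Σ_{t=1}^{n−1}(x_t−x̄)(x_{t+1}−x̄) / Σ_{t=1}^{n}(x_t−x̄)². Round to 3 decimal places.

0.553

Mean x̄ = (43 + 42 + 40 + 38 + 40 + 35 + 37 + 29 + 32 + 32)/10 = 36.8000
Numerator Σ_{t=1}^{9}(x_t−x̄)(x_{t+1}−x̄) = 109.3600
Denominator Σ(x_t−x̄)² = 197.6000
r_1 = 109.3600 / 197.6000 = 0.553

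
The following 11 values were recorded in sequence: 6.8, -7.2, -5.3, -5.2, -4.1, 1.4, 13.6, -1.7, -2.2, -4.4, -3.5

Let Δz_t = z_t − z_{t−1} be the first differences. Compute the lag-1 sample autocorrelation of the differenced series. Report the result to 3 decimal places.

First differences Δz: -14.0, 1.9, 0.1, 1.1, 5.5, 12.2, -15.3, -0.5, -2.2, 0.9
Mean of differences = -1.0300
Numerator Σ(Δz_t−Δz̄)(Δz_{t+1}−Δz̄) = -131.2169
Denominator Σ(Δz_t−Δz̄)² = 609.3010
r_1(Δz) = -131.2169 / 609.3010 = -0.215

-0.215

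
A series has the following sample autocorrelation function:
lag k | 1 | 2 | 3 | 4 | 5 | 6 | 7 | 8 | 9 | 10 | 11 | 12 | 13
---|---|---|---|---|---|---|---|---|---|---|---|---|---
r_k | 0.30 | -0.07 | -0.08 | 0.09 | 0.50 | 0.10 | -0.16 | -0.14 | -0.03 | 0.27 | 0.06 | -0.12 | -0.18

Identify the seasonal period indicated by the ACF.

The largest autocorrelation is r_5 = 0.50; the remaining lags stay at or below 0.30.
The dominant spike at lag 5 indicates a seasonal period of 5.

5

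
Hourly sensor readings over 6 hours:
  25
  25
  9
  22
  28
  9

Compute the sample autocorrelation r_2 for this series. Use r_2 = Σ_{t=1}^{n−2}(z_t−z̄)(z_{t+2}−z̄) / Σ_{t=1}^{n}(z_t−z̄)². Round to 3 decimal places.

Mean z̄ = (25 + 25 + 9 + 22 + 28 + 9)/6 = 19.6667
Σ(z_t−z̄)(z_{t+2}−z̄) = (-56.8889) + (12.4444) + (-88.8889) + (-24.8889) = -158.2222
Denominator Σ(z_t−z̄)² = 359.3333
r_2 = -158.2222 / 359.3333 = -0.440

-0.440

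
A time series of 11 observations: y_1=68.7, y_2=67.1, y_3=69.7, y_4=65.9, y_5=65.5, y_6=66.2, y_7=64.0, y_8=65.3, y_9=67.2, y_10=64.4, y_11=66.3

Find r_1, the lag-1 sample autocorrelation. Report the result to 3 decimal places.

Mean ȳ = (68.7 + 67.1 + 69.7 + 65.9 + 65.5 + 66.2 + 64.0 + 65.3 + 67.2 + 64.4 + 66.3)/11 = 66.3909
Numerator Σ_{t=1}^{10}(y_t−ȳ)(y_{t+1}−ȳ) = 3.7190
Denominator Σ(y_t−ȳ)² = 29.3891
r_1 = 3.7190 / 29.3891 = 0.127

0.127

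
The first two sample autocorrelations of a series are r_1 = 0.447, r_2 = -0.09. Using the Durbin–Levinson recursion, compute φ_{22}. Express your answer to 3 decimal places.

φ_{22} = (r_2 − r_1²) / (1 − r_1²)
r_1² = (0.447)² = 0.199809
Numerator = -0.09 − 0.1998 = -0.2898; denominator = 1 − 0.1998 = 0.8002
φ_{22} = -0.2898 / 0.8002 = -0.362

-0.362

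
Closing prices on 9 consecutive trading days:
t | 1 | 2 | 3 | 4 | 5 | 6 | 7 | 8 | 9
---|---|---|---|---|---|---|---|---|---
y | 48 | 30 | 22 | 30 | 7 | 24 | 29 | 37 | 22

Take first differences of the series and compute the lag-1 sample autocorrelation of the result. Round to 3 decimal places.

First differences Δy: -18, -8, 8, -23, 17, 5, 8, -15
Mean of differences = -3.2500
Numerator Σ(Δy_t−Δȳ)(Δy_{t+1}−Δȳ) = -477.8125
Denominator Σ(Δy_t−Δȳ)² = 1499.5000
r_1(Δy) = -477.8125 / 1499.5000 = -0.319

-0.319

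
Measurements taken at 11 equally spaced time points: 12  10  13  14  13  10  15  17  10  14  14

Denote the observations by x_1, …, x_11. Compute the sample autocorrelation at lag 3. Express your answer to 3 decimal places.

Mean x̄ = (12 + 10 + 13 + 14 + 13 + 10 + 15 + 17 + 10 + 14 + 14)/11 = 12.9091
Numerator Σ_{t=1}^{8}(x_t−x̄)(x_{t+3}−x̄) = 16.3388
Denominator Σ(x_t−x̄)² = 50.9091
r_3 = 16.3388 / 50.9091 = 0.321

0.321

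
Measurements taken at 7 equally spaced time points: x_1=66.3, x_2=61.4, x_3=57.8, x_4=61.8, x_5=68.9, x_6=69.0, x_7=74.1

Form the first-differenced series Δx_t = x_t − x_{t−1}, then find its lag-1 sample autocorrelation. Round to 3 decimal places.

0.179

First differences Δx: -4.9, -3.6, 4.0, 7.1, 0.1, 5.1
Mean of differences = 1.3000
Numerator Σ(Δx_t−Δx̄)(Δx_{t+1}−Δx̄) = 21.2900
Denominator Σ(Δx_t−Δx̄)² = 119.2600
r_1(Δx) = 21.2900 / 119.2600 = 0.179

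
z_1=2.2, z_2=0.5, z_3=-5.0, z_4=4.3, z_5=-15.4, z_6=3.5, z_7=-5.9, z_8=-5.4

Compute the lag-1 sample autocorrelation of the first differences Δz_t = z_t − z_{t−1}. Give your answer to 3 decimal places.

First differences Δz: -1.7, -5.5, 9.3, -19.7, 18.9, -9.4, 0.5
Mean of differences = -1.0857
Numerator Σ(Δz_t−Δz̄)(Δz_{t+1}−Δz̄) = -787.8273
Denominator Σ(Δz_t−Δz̄)² = 945.2886
r_1(Δz) = -787.8273 / 945.2886 = -0.833

-0.833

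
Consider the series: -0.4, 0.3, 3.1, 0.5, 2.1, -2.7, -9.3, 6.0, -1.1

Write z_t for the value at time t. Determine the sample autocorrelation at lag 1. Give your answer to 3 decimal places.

-0.272

Mean z̄ = (-0.4 + 0.3 + 3.1 + 0.5 + 2.1 − 2.7 − 9.3 + 6.0 − 1.1)/9 = -0.1667
Numerator Σ_{t=1}^{8}(z_t−z̄)(z_{t+1}−z̄) = -39.5778
Denominator Σ(z_t−z̄)² = 145.2600
r_1 = -39.5778 / 145.2600 = -0.272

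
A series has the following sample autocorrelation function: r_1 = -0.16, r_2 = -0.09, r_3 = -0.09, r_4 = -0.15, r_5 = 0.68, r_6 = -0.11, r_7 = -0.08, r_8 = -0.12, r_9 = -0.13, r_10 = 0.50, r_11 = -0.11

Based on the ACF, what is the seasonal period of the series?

5

The largest autocorrelation is r_5 = 0.68, with a weaker echo at lag 10 (0.50); the remaining lags stay at or below -0.08.
The dominant spike at lag 5 indicates a seasonal period of 5.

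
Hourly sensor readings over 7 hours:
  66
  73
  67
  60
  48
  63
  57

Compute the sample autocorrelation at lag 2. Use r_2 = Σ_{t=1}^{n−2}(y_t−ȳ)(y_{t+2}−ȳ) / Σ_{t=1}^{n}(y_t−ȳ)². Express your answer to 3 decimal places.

Mean ȳ = (66 + 73 + 67 + 60 + 48 + 63 + 57)/7 = 62.0000
Σ(y_t−ȳ)(y_{t+2}−ȳ) = (20.0000) + (-22.0000) + (-70.0000) + (-2.0000) + (70.0000) = -4.0000
Denominator Σ(y_t−ȳ)² = 388.0000
r_2 = -4.0000 / 388.0000 = -0.010

-0.010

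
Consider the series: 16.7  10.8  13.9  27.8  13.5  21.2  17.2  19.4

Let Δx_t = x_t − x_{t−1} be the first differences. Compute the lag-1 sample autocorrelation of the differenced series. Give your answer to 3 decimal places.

-0.626

First differences Δx: -5.9, 3.1, 13.9, -14.3, 7.7, -4.0, 2.2
Mean of differences = 0.3857
Numerator Σ(Δx_t−Δx̄)(Δx_{t+1}−Δx̄) = -326.2973
Denominator Σ(Δx_t−Δx̄)² = 521.2086
r_1(Δx) = -326.2973 / 521.2086 = -0.626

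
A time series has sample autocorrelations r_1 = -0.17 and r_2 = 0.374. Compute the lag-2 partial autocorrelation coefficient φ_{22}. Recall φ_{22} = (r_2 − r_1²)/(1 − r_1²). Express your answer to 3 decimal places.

φ_{22} = (r_2 − r_1²) / (1 − r_1²)
r_1² = (-0.17)² = 0.0289
Numerator = 0.374 − 0.0289 = 0.3451; denominator = 1 − 0.0289 = 0.9711
φ_{22} = 0.3451 / 0.9711 = 0.355

0.355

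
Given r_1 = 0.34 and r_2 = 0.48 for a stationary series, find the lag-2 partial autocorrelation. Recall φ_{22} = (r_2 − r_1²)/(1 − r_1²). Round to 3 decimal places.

0.412

φ_{22} = (r_2 − r_1²) / (1 − r_1²)
r_1² = (0.34)² = 0.1156
Numerator = 0.48 − 0.1156 = 0.3644; denominator = 1 − 0.1156 = 0.8844
φ_{22} = 0.3644 / 0.8844 = 0.412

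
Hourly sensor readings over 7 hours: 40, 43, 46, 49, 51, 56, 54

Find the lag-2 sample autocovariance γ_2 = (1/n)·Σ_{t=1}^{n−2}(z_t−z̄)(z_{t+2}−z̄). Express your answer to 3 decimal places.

4.254

Mean z̄ = (40 + 43 + 46 + 49 + 51 + 56 + 54)/7 = 48.4286
Σ_{t=1}^{5}(z_t−z̄)(z_{t+2}−z̄) = 29.7755
γ_2 = 29.7755 / 7 = 4.254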